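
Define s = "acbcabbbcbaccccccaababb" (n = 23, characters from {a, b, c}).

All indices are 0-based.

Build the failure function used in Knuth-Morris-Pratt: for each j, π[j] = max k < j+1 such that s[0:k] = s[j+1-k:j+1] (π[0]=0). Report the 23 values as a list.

[0, 0, 0, 0, 1, 0, 0, 0, 0, 0, 1, 2, 0, 0, 0, 0, 0, 1, 1, 0, 1, 0, 0]

π[0] = 0
j=1 s[j]='c': π[1]=0 (border '')
j=2 s[j]='b': π[2]=0 (border '')
j=3 s[j]='c': π[3]=0 (border '')
j=4 s[j]='a': π[4]=1 (border 'a')
j=5 s[j]='b': k: 1→0; π[5]=0 (border '')
j=6 s[j]='b': π[6]=0 (border '')
j=7 s[j]='b': π[7]=0 (border '')
j=8 s[j]='c': π[8]=0 (border '')
j=9 s[j]='b': π[9]=0 (border '')
j=10 s[j]='a': π[10]=1 (border 'a')
j=11 s[j]='c': π[11]=2 (border 'ac')
j=12 s[j]='c': k: 2→0; π[12]=0 (border '')
j=13 s[j]='c': π[13]=0 (border '')
j=14 s[j]='c': π[14]=0 (border '')
j=15 s[j]='c': π[15]=0 (border '')
j=16 s[j]='c': π[16]=0 (border '')
j=17 s[j]='a': π[17]=1 (border 'a')
j=18 s[j]='a': k: 1→0; π[18]=1 (border 'a')
j=19 s[j]='b': k: 1→0; π[19]=0 (border '')
j=20 s[j]='a': π[20]=1 (border 'a')
j=21 s[j]='b': k: 1→0; π[21]=0 (border '')
j=22 s[j]='b': π[22]=0 (border '')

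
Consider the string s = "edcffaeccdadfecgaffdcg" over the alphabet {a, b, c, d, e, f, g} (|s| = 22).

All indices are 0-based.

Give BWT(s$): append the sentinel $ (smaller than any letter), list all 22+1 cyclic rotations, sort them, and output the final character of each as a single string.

gdfgecddecefaaf$ffdcacc

rank  rotation                 last
    0  $edcffaeccdadfecgaffdcg  g
    1  adfecgaffdcg$edcffaeccd  d
    2  aeccdadfecgaffdcg$edcff  f
    3  affdcg$edcffaeccdadfecg  g
    4  ccdadfecgaffdcg$edcffae  e
    5  cdadfecgaffdcg$edcffaec  c
    6  cffaeccdadfecgaffdcg$ed  d
    7  cg$edcffaeccdadfecgaffd  d
    8  cgaffdcg$edcffaeccdadfe  e
    9  dadfecgaffdcg$edcffaecc  c
   10  dcffaeccdadfecgaffdcg$e  e
   11  dcg$edcffaeccdadfecgaff  f
   12  dfecgaffdcg$edcffaeccda  a
   13  eccdadfecgaffdcg$edcffa  a
   14  ecgaffdcg$edcffaeccdadf  f
   15  edcffaeccdadfecgaffdcg$  $
   16  faeccdadfecgaffdcg$edcf  f
   17  fdcg$edcffaeccdadfecgaf  f
   18  fecgaffdcg$edcffaeccdad  d
   19  ffaeccdadfecgaffdcg$edc  c
   20  ffdcg$edcffaeccdadfecga  a
   21  g$edcffaeccdadfecgaffdc  c
   22  gaffdcg$edcffaeccdadfec  c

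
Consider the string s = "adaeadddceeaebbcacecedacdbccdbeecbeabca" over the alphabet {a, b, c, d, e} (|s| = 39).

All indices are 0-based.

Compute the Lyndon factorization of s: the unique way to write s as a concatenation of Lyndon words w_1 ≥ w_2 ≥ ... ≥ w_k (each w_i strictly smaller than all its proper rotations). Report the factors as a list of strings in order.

["adaeadddceeaebbc", "aceced", "acdbccdbeecbe", "abc", "a"]

emit factor 1: 'adaeadddceeaebbc' (i=0, period=16)
emit factor 2: 'aceced' (i=16, period=6)
emit factor 3: 'acdbccdbeecbe' (i=22, period=13)
emit factor 4: 'abc' (i=35, period=3)
emit factor 5: 'a' (i=38, period=1)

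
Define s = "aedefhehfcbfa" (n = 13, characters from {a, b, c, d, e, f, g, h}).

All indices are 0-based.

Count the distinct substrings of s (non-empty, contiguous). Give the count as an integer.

85

sorted suffixes:
  #0 SA[0]=12  'a'
  #1 SA[1]=0  'aedefhehfcbfa'
  #2 SA[2]=10  'bfa'
  #3 SA[3]=9  'cbfa'
  #4 SA[4]=2  'defhehfcbfa'
  #5 SA[5]=1  'edefhehfcbfa'
  #6 SA[6]=3  'efhehfcbfa'
  #7 SA[7]=6  'ehfcbfa'
  #8 SA[8]=11  'fa'
  #9 SA[9]=8  'fcbfa'
  #10 SA[10]=4  'fhehfcbfa'
  #11 SA[11]=5  'hehfcbfa'
  #12 SA[12]=7  'hfcbfa'

SA = [12, 0, 10, 9, 2, 1, 3, 6, 11, 8, 4, 5, 7]
[i] adj suffixes → lcp
  [1] 12/0 → 1 ('a')
  [2] 0/10 → 0 ('')
  [3] 10/9 → 0 ('')
  [4] 9/2 → 0 ('')
  [5] 2/1 → 0 ('')
  [6] 1/3 → 1 ('e')
  [7] 3/6 → 1 ('e')
  [8] 6/11 → 0 ('')
  [9] 11/8 → 1 ('f')
  [10] 8/4 → 1 ('f')
  [11] 4/5 → 0 ('')
  [12] 5/7 → 1 ('h')

n(n+1)/2 = 13·14/2 = 91
Σ LCP = 0 + 1 + 0 + 0 + 0 + 0 + 1 + 1 + 0 + 1 + 1 + 0 + 1 = 6
distinct = 91 − 6 = 85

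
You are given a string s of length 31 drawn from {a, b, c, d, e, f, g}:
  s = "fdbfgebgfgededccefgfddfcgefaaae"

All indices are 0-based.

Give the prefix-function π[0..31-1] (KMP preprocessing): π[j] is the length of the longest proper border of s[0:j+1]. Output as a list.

π[0] = 0
j=1 s[j]='d': π[1]=0 (border '')
j=2 s[j]='b': π[2]=0 (border '')
j=3 s[j]='f': π[3]=1 (border 'f')
j=4 s[j]='g': k: 1→0; π[4]=0 (border '')
j=5 s[j]='e': π[5]=0 (border '')
j=6 s[j]='b': π[6]=0 (border '')
j=7 s[j]='g': π[7]=0 (border '')
j=8 s[j]='f': π[8]=1 (border 'f')
j=9 s[j]='g': k: 1→0; π[9]=0 (border '')
j=10 s[j]='e': π[10]=0 (border '')
j=11 s[j]='d': π[11]=0 (border '')
j=12 s[j]='e': π[12]=0 (border '')
j=13 s[j]='d': π[13]=0 (border '')
j=14 s[j]='c': π[14]=0 (border '')
j=15 s[j]='c': π[15]=0 (border '')
j=16 s[j]='e': π[16]=0 (border '')
j=17 s[j]='f': π[17]=1 (border 'f')
j=18 s[j]='g': k: 1→0; π[18]=0 (border '')
j=19 s[j]='f': π[19]=1 (border 'f')
j=20 s[j]='d': π[20]=2 (border 'fd')
j=21 s[j]='d': k: 2→0; π[21]=0 (border '')
j=22 s[j]='f': π[22]=1 (border 'f')
j=23 s[j]='c': k: 1→0; π[23]=0 (border '')
j=24 s[j]='g': π[24]=0 (border '')
j=25 s[j]='e': π[25]=0 (border '')
j=26 s[j]='f': π[26]=1 (border 'f')
j=27 s[j]='a': k: 1→0; π[27]=0 (border '')
j=28 s[j]='a': π[28]=0 (border '')
j=29 s[j]='a': π[29]=0 (border '')
j=30 s[j]='e': π[30]=0 (border '')

[0, 0, 0, 1, 0, 0, 0, 0, 1, 0, 0, 0, 0, 0, 0, 0, 0, 1, 0, 1, 2, 0, 1, 0, 0, 0, 1, 0, 0, 0, 0]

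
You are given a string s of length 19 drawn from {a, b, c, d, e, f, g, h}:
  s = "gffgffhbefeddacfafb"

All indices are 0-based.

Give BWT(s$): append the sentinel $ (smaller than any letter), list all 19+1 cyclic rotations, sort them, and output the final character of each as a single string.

bdffhadefbcaeggff$ff

rank  rotation              last
    0  $gffgffhbefeddacfafb  b
    1  acfafb$gffgffhbefedd  d
    2  afb$gffgffhbefeddacf  f
    3  b$gffgffhbefeddacfaf  f
    4  befeddacfafb$gffgffh  h
    5  cfafb$gffgffhbefedda  a
    6  dacfafb$gffgffhbefed  d
    7  ddacfafb$gffgffhbefe  e
    8  eddacfafb$gffgffhbef  f
    9  efeddacfafb$gffgffhb  b
   10  fafb$gffgffhbefeddac  c
   11  fb$gffgffhbefeddacfa  a
   12  feddacfafb$gffgffhbe  e
   13  ffgffhbefeddacfafb$g  g
   14  ffhbefeddacfafb$gffg  g
   15  fgffhbefeddacfafb$gf  f
   16  fhbefeddacfafb$gffgf  f
   17  gffgffhbefeddacfafb$  $
   18  gffhbefeddacfafb$gff  f
   19  hbefeddacfafb$gffgff  f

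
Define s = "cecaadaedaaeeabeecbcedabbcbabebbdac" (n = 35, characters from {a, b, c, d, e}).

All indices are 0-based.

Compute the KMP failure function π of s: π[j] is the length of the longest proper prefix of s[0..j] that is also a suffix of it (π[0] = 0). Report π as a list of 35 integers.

[0, 0, 1, 0, 0, 0, 0, 0, 0, 0, 0, 0, 0, 0, 0, 0, 0, 1, 0, 1, 2, 0, 0, 0, 0, 1, 0, 0, 0, 0, 0, 0, 0, 0, 1]

π[0] = 0
j=1 s[j]='e': π[1]=0 (border '')
j=2 s[j]='c': π[2]=1 (border 'c')
j=3 s[j]='a': k: 1→0; π[3]=0 (border '')
j=4 s[j]='a': π[4]=0 (border '')
j=5 s[j]='d': π[5]=0 (border '')
j=6 s[j]='a': π[6]=0 (border '')
j=7 s[j]='e': π[7]=0 (border '')
j=8 s[j]='d': π[8]=0 (border '')
j=9 s[j]='a': π[9]=0 (border '')
j=10 s[j]='a': π[10]=0 (border '')
j=11 s[j]='e': π[11]=0 (border '')
j=12 s[j]='e': π[12]=0 (border '')
j=13 s[j]='a': π[13]=0 (border '')
j=14 s[j]='b': π[14]=0 (border '')
j=15 s[j]='e': π[15]=0 (border '')
j=16 s[j]='e': π[16]=0 (border '')
j=17 s[j]='c': π[17]=1 (border 'c')
j=18 s[j]='b': k: 1→0; π[18]=0 (border '')
j=19 s[j]='c': π[19]=1 (border 'c')
j=20 s[j]='e': π[20]=2 (border 'ce')
j=21 s[j]='d': k: 2→0; π[21]=0 (border '')
j=22 s[j]='a': π[22]=0 (border '')
j=23 s[j]='b': π[23]=0 (border '')
j=24 s[j]='b': π[24]=0 (border '')
j=25 s[j]='c': π[25]=1 (border 'c')
j=26 s[j]='b': k: 1→0; π[26]=0 (border '')
j=27 s[j]='a': π[27]=0 (border '')
j=28 s[j]='b': π[28]=0 (border '')
j=29 s[j]='e': π[29]=0 (border '')
j=30 s[j]='b': π[30]=0 (border '')
j=31 s[j]='b': π[31]=0 (border '')
j=32 s[j]='d': π[32]=0 (border '')
j=33 s[j]='a': π[33]=0 (border '')
j=34 s[j]='c': π[34]=1 (border 'c')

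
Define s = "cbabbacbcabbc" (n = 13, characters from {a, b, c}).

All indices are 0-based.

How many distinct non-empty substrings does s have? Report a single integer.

75

sorted suffixes:
  #0 SA[0]=2  'abbacbcabbc'
  #1 SA[1]=9  'abbc'
  #2 SA[2]=5  'acbcabbc'
  #3 SA[3]=1  'babbacbcabbc'
  #4 SA[4]=4  'bacbcabbc'
  #5 SA[5]=3  'bbacbcabbc'
  #6 SA[6]=10  'bbc'
  #7 SA[7]=11  'bc'
  #8 SA[8]=7  'bcabbc'
  #9 SA[9]=12  'c'
  #10 SA[10]=8  'cabbc'
  #11 SA[11]=0  'cbabbacbcabbc'
  #12 SA[12]=6  'cbcabbc'

SA = [2, 9, 5, 1, 4, 3, 10, 11, 7, 12, 8, 0, 6]
rank  pair      lcp
   1  s[2:],s[9:]  3  'abb'
   2  s[9:],s[5:]  1  'a'
   3  s[5:],s[1:]  0  ''
   4  s[1:],s[4:]  2  'ba'
   5  s[4:],s[3:]  1  'b'
   6  s[3:],s[10:]  2  'bb'
   7  s[10:],s[11:]  1  'b'
   8  s[11:],s[7:]  2  'bc'
   9  s[7:],s[12:]  0  ''
  10  s[12:],s[8:]  1  'c'
  11  s[8:],s[0:]  1  'c'
  12  s[0:],s[6:]  2  'cb'

n(n+1)/2 = 13·14/2 = 91
Σ LCP = 0 + 3 + 1 + 0 + 2 + 1 + 2 + 1 + 2 + 0 + 1 + 1 + 2 = 16
distinct = 91 − 16 = 75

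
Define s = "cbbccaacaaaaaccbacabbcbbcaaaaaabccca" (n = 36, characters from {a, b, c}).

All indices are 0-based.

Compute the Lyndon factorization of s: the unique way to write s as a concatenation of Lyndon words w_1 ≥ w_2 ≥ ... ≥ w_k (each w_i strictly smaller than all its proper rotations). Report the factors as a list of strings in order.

emit factor 1: 'c' (i=0, period=1)
emit factor 2: 'bbcc' (i=1, period=4)
emit factor 3: 'aac' (i=5, period=3)
emit factor 4: 'aaaaaccbacabbcbbc' (i=8, period=17)
emit factor 5: 'aaaaaabccc' (i=25, period=10)
emit factor 6: 'a' (i=35, period=1)

["c", "bbcc", "aac", "aaaaaccbacabbcbbc", "aaaaaabccc", "a"]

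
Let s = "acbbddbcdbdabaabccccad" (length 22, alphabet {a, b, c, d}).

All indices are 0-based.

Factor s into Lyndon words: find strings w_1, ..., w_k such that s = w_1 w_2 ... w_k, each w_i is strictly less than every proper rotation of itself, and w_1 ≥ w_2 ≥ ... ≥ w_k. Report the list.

["acbbddbcdbd", "ab", "aabccccad"]

emit factor 1: 'acbbddbcdbd' (i=0, period=11)
emit factor 2: 'ab' (i=11, period=2)
emit factor 3: 'aabccccad' (i=13, period=9)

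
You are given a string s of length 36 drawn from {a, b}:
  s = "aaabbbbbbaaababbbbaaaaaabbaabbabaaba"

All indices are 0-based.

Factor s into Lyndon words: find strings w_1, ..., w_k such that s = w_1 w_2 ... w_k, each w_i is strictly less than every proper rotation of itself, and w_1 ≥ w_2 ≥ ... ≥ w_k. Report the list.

emit factor 1: 'aaabbbbbb' (i=0, period=9)
emit factor 2: 'aaababbbb' (i=9, period=9)
emit factor 3: 'aaaaaabbaabbabaab' (i=18, period=17)
emit factor 4: 'a' (i=35, period=1)

["aaabbbbbb", "aaababbbb", "aaaaaabbaabbabaab", "a"]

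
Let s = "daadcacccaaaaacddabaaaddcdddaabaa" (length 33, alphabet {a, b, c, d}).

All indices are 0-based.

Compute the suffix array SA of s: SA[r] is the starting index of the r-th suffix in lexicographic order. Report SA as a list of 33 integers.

[32, 31, 9, 10, 11, 19, 28, 12, 1, 20, 29, 17, 5, 13, 2, 21, 30, 18, 8, 4, 7, 6, 14, 24, 27, 0, 16, 3, 23, 26, 15, 22, 25]

rank→(start, suffix):
  0 → (32, 'a')
  1 → (31, 'aa')
  2 → (9, 'aaaaacddabaaaddcdddaabaa')
  3 → (10, 'aaaacddabaaaddcdddaabaa')
  4 → (11, 'aaacddabaaaddcdddaabaa')
  5 → (19, 'aaaddcdddaabaa')
  6 → (28, 'aabaa')
  7 → (12, 'aacddabaaaddcdddaabaa')
  8 → (1, 'aadcacccaaaaacddabaaaddcdddaabaa')
  9 → (20, 'aaddcdddaabaa')
  10 → (29, 'abaa')
  11 → (17, 'abaaaddcdddaabaa')
  12 → (5, 'acccaaaaacddabaaaddcdddaabaa')
  13 → (13, 'acddabaaaddcdddaabaa')
  14 → (2, 'adcacccaaaaacddabaaaddcdddaabaa')
  15 → (21, 'addcdddaabaa')
  16 → (30, 'baa')
  17 → (18, 'baaaddcdddaabaa')
  18 → (8, 'caaaaacddabaaaddcdddaabaa')
  19 → (4, 'cacccaaaaacddabaaaddcdddaabaa')
  20 → (7, 'ccaaaaacddabaaaddcdddaabaa')
  21 → (6, 'cccaaaaacddabaaaddcdddaabaa')
  22 → (14, 'cddabaaaddcdddaabaa')
  23 → (24, 'cdddaabaa')
  24 → (27, 'daabaa')
  25 → (0, 'daadcacccaaaaacddabaaaddcdddaabaa')
  26 → (16, 'dabaaaddcdddaabaa')
  27 → (3, 'dcacccaaaaacddabaaaddcdddaabaa')
  28 → (23, 'dcdddaabaa')
  29 → (26, 'ddaabaa')
  30 → (15, 'ddabaaaddcdddaabaa')
  31 → (22, 'ddcdddaabaa')
  32 → (25, 'dddaabaa')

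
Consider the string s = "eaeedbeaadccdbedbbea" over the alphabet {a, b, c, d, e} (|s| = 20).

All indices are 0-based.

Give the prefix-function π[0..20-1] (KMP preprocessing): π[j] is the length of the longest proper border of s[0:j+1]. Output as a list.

[0, 0, 1, 1, 0, 0, 1, 2, 0, 0, 0, 0, 0, 0, 1, 0, 0, 0, 1, 2]

π[0] = 0
j=1 s[j]='a': π[1]=0 (border '')
j=2 s[j]='e': π[2]=1 (border 'e')
j=3 s[j]='e': k: 1→0; π[3]=1 (border 'e')
j=4 s[j]='d': k: 1→0; π[4]=0 (border '')
j=5 s[j]='b': π[5]=0 (border '')
j=6 s[j]='e': π[6]=1 (border 'e')
j=7 s[j]='a': π[7]=2 (border 'ea')
j=8 s[j]='a': k: 2→0; π[8]=0 (border '')
j=9 s[j]='d': π[9]=0 (border '')
j=10 s[j]='c': π[10]=0 (border '')
j=11 s[j]='c': π[11]=0 (border '')
j=12 s[j]='d': π[12]=0 (border '')
j=13 s[j]='b': π[13]=0 (border '')
j=14 s[j]='e': π[14]=1 (border 'e')
j=15 s[j]='d': k: 1→0; π[15]=0 (border '')
j=16 s[j]='b': π[16]=0 (border '')
j=17 s[j]='b': π[17]=0 (border '')
j=18 s[j]='e': π[18]=1 (border 'e')
j=19 s[j]='a': π[19]=2 (border 'ea')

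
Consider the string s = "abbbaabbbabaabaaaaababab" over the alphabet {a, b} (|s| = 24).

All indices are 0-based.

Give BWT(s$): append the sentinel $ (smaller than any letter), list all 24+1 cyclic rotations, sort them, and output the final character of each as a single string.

bbaababbabba$aaaabababbaa

rank  rotation                   last
    0  $abbbaabbbabaabaaaaababab  b
    1  aaaaababab$abbbaabbbabaab  b
    2  aaaababab$abbbaabbbabaaba  a
    3  aaababab$abbbaabbbabaabaa  a
    4  aabaaaaababab$abbbaabbbab  b
    5  aababab$abbbaabbbabaabaaa  a
    6  aabbbabaabaaaaababab$abbb  b
    7  ab$abbbaabbbabaabaaaaabab  b
    8  abaaaaababab$abbbaabbbaba  a
    9  abaabaaaaababab$abbbaabbb  b
   10  abab$abbbaabbbabaabaaaaab  b
   11  ababab$abbbaabbbabaabaaaa  a
   12  abbbaabbbabaabaaaaababab$  $
   13  abbbabaabaaaaababab$abbba  a
   14  b$abbbaabbbabaabaaaaababa  a
   15  baaaaababab$abbbaabbbabaa  a
   16  baabaaaaababab$abbbaabbba  a
   17  baabbbabaabaaaaababab$abb  b
   18  bab$abbbaabbbabaabaaaaaba  a
   19  babaabaaaaababab$abbbaabb  b
   20  babab$abbbaabbbabaabaaaaa  a
   21  bbaabbbabaabaaaaababab$ab  b
   22  bbabaabaaaaababab$abbbaab  b
   23  bbbaabbbabaabaaaaababab$a  a
   24  bbbabaabaaaaababab$abbbaa  a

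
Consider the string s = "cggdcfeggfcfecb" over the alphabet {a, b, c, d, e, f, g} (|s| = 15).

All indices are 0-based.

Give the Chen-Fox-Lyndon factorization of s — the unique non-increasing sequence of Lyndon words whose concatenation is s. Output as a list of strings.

emit factor 1: 'cggd' (i=0, period=4)
emit factor 2: 'cfeggf' (i=4, period=6)
emit factor 3: 'cfe' (i=10, period=3)
emit factor 4: 'c' (i=13, period=1)
emit factor 5: 'b' (i=14, period=1)

["cggd", "cfeggf", "cfe", "c", "b"]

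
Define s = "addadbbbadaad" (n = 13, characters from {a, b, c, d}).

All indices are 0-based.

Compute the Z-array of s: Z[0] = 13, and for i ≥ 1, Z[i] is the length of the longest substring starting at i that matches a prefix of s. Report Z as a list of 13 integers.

[13, 0, 0, 2, 0, 0, 0, 0, 2, 0, 1, 2, 0]

Z[0]=13
i=1: i≥r, start 0; Z[1]=0
i=2: i≥r, start 0; Z[2]=0
i=3: i≥r, start 0; Z[3]=2 grow→box=[3,5)
i=4: min(r-i=1, Z[1]=0)=0; Z[4]=0
i=5: i≥r, start 0; Z[5]=0
i=6: i≥r, start 0; Z[6]=0
i=7: i≥r, start 0; Z[7]=0
i=8: i≥r, start 0; Z[8]=2 grow→box=[8,10)
i=9: min(r-i=1, Z[1]=0)=0; Z[9]=0
i=10: i≥r, start 0; Z[10]=1 grow→box=[10,11)
i=11: i≥r, start 0; Z[11]=2 grow→box=[11,13)
i=12: min(r-i=1, Z[1]=0)=0; Z[12]=0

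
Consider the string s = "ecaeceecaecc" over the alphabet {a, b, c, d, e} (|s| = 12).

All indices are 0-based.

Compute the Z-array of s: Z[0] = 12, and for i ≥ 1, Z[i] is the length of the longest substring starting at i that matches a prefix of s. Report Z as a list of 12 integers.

[12, 0, 0, 2, 0, 1, 5, 0, 0, 2, 0, 0]

Z[0]=12
i=1: i≥r, start 0; Z[1]=0
i=2: i≥r, start 0; Z[2]=0
i=3: i≥r, start 0; Z[3]=2 scan→box=[3,5)
i=4: min(r-i=1, Z[1]=0)=0; Z[4]=0
i=5: i≥r, start 0; Z[5]=1 scan→box=[5,6)
i=6: i≥r, start 0; Z[6]=5 scan→box=[6,11)
i=7: min(r-i=4, Z[1]=0)=0; Z[7]=0
i=8: min(r-i=3, Z[2]=0)=0; Z[8]=0
i=9: min(r-i=2, Z[3]=2)=2; Z[9]=2
i=10: min(r-i=1, Z[4]=0)=0; Z[10]=0
i=11: i≥r, start 0; Z[11]=0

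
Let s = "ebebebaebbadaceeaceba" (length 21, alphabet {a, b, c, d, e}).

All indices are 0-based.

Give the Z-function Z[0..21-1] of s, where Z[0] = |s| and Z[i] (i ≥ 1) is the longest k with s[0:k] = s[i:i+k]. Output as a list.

[21, 0, 4, 0, 2, 0, 0, 2, 0, 0, 0, 0, 0, 0, 1, 1, 0, 0, 2, 0, 0]

Z[0]=21
i=1: fresh scan; Z[1]=0
i=2: fresh scan; Z[2]=4 grow→box=[2,6)
i=3: min(r-i=3, Z[1]=0)=0; Z[3]=0
i=4: min(r-i=2, Z[2]=4)=2; Z[4]=2
i=5: min(r-i=1, Z[3]=0)=0; Z[5]=0
i=6: fresh scan; Z[6]=0
i=7: fresh scan; Z[7]=2 grow→box=[7,9)
i=8: min(r-i=1, Z[1]=0)=0; Z[8]=0
i=9: fresh scan; Z[9]=0
i=10: fresh scan; Z[10]=0
i=11: fresh scan; Z[11]=0
i=12: fresh scan; Z[12]=0
i=13: fresh scan; Z[13]=0
i=14: fresh scan; Z[14]=1 grow→box=[14,15)
i=15: fresh scan; Z[15]=1 grow→box=[15,16)
i=16: fresh scan; Z[16]=0
i=17: fresh scan; Z[17]=0
i=18: fresh scan; Z[18]=2 grow→box=[18,20)
i=19: min(r-i=1, Z[1]=0)=0; Z[19]=0
i=20: fresh scan; Z[20]=0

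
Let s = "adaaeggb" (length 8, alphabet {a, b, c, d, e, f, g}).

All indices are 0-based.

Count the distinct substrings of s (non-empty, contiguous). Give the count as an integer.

rank→(start, suffix):
  0 → (2, 'aaeggb')
  1 → (0, 'adaaeggb')
  2 → (3, 'aeggb')
  3 → (7, 'b')
  4 → (1, 'daaeggb')
  5 → (4, 'eggb')
  6 → (6, 'gb')
  7 → (5, 'ggb')

SA = [2, 0, 3, 7, 1, 4, 6, 5]
[i] adj suffixes → lcp
  [1] 2/0 → 1 ('a')
  [2] 0/3 → 1 ('a')
  [3] 3/7 → 0 ('')
  [4] 7/1 → 0 ('')
  [5] 1/4 → 0 ('')
  [6] 4/6 → 0 ('')
  [7] 6/5 → 1 ('g')

n(n+1)/2 = 8·9/2 = 36
Σ LCP = 0 + 1 + 1 + 0 + 0 + 0 + 0 + 1 = 3
distinct = 36 − 3 = 33

33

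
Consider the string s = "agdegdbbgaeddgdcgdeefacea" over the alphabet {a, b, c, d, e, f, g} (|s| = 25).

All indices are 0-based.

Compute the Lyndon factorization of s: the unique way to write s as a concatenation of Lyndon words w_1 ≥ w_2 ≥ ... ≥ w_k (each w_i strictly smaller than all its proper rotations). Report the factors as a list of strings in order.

["agdegdbbg", "aeddgdcgdeef", "ace", "a"]

emit factor 1: 'agdegdbbg' (i=0, period=9)
emit factor 2: 'aeddgdcgdeef' (i=9, period=12)
emit factor 3: 'ace' (i=21, period=3)
emit factor 4: 'a' (i=24, period=1)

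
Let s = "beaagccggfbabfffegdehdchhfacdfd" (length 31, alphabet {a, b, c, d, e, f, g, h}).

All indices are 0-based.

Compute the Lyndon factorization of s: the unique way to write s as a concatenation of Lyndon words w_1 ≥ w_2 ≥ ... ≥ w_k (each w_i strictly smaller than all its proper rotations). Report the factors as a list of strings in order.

["be", "aagccggfbabfffegdehdchhfacdfd"]

emit factor 1: 'be' (i=0, period=2)
emit factor 2: 'aagccggfbabfffegdehdchhfacdfd' (i=2, period=29)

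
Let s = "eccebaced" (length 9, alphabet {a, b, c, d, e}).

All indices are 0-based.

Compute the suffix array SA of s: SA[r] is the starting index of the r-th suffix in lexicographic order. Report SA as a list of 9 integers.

[5, 4, 1, 2, 6, 8, 3, 0, 7]

rank→(start, suffix):
  0 → (5, 'aced')
  1 → (4, 'baced')
  2 → (1, 'ccebaced')
  3 → (2, 'cebaced')
  4 → (6, 'ced')
  5 → (8, 'd')
  6 → (3, 'ebaced')
  7 → (0, 'eccebaced')
  8 → (7, 'ed')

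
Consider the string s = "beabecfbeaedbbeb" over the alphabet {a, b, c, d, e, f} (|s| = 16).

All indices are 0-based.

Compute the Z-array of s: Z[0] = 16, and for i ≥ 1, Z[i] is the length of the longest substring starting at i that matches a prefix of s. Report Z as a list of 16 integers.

Z[0]=16
i=1: fresh scan; Z[1]=0
i=2: fresh scan; Z[2]=0
i=3: fresh scan; Z[3]=2 extend→box=[3,5)
i=4: min(r-i=1, Z[1]=0)=0; Z[4]=0
i=5: fresh scan; Z[5]=0
i=6: fresh scan; Z[6]=0
i=7: fresh scan; Z[7]=3 extend→box=[7,10)
i=8: min(r-i=2, Z[1]=0)=0; Z[8]=0
i=9: min(r-i=1, Z[2]=0)=0; Z[9]=0
i=10: fresh scan; Z[10]=0
i=11: fresh scan; Z[11]=0
i=12: fresh scan; Z[12]=1 extend→box=[12,13)
i=13: fresh scan; Z[13]=2 extend→box=[13,15)
i=14: min(r-i=1, Z[1]=0)=0; Z[14]=0
i=15: fresh scan; Z[15]=1 extend→box=[15,16)

[16, 0, 0, 2, 0, 0, 0, 3, 0, 0, 0, 0, 1, 2, 0, 1]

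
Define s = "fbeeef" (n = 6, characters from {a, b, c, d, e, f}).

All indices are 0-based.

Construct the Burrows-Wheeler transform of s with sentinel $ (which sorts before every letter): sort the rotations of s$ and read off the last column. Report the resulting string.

rank  rotation last
    0  $fbeeef  f
    1  beeef$f  f
    2  eeef$fb  b
    3  eef$fbe  e
    4  ef$fbee  e
    5  f$fbeee  e
    6  fbeeef$  $

ffbeee$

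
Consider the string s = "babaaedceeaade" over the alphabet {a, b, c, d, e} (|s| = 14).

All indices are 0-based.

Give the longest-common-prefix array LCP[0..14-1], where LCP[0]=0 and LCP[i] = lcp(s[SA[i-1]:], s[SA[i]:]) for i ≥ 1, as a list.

sorted suffixes:
  #0 SA[0]=10  'aade'
  #1 SA[1]=3  'aaedceeaade'
  #2 SA[2]=1  'abaaedceeaade'
  #3 SA[3]=11  'ade'
  #4 SA[4]=4  'aedceeaade'
  #5 SA[5]=2  'baaedceeaade'
  #6 SA[6]=0  'babaaedceeaade'
  #7 SA[7]=7  'ceeaade'
  #8 SA[8]=6  'dceeaade'
  #9 SA[9]=12  'de'
  #10 SA[10]=13  'e'
  #11 SA[11]=9  'eaade'
  #12 SA[12]=5  'edceeaade'
  #13 SA[13]=8  'eeaade'

SA = [10, 3, 1, 11, 4, 2, 0, 7, 6, 12, 13, 9, 5, 8]
i: (SA[i-1],SA[i]) lcp shared
  1: (10,3) 2 'aa'
  2: (3,1) 1 'a'
  3: (1,11) 1 'a'
  4: (11,4) 1 'a'
  5: (4,2) 0 ''
  6: (2,0) 2 'ba'
  7: (0,7) 0 ''
  8: (7,6) 0 ''
  9: (6,12) 1 'd'
  10: (12,13) 0 ''
  11: (13,9) 1 'e'
  12: (9,5) 1 'e'
  13: (5,8) 1 'e'

[0, 2, 1, 1, 1, 0, 2, 0, 0, 1, 0, 1, 1, 1]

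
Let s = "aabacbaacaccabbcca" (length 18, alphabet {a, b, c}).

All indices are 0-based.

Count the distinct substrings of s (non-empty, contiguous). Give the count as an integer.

rank→(start, suffix):
  0 → (17, 'a')
  1 → (0, 'aabacbaacaccabbcca')
  2 → (6, 'aacaccabbcca')
  3 → (1, 'abacbaacaccabbcca')
  4 → (12, 'abbcca')
  5 → (7, 'acaccabbcca')
  6 → (3, 'acbaacaccabbcca')
  7 → (9, 'accabbcca')
  8 → (5, 'baacaccabbcca')
  9 → (2, 'bacbaacaccabbcca')
  10 → (13, 'bbcca')
  11 → (14, 'bcca')
  12 → (16, 'ca')
  13 → (11, 'cabbcca')
  14 → (8, 'caccabbcca')
  15 → (4, 'cbaacaccabbcca')
  16 → (15, 'cca')
  17 → (10, 'ccabbcca')

SA = [17, 0, 6, 1, 12, 7, 3, 9, 5, 2, 13, 14, 16, 11, 8, 4, 15, 10]
rank  pair      lcp
   1  s[17:],s[0:]  1  'a'
   2  s[0:],s[6:]  2  'aa'
   3  s[6:],s[1:]  1  'a'
   4  s[1:],s[12:]  2  'ab'
   5  s[12:],s[7:]  1  'a'
   6  s[7:],s[3:]  2  'ac'
   7  s[3:],s[9:]  2  'ac'
   8  s[9:],s[5:]  0  ''
   9  s[5:],s[2:]  2  'ba'
  10  s[2:],s[13:]  1  'b'
  11  s[13:],s[14:]  1  'b'
  12  s[14:],s[16:]  0  ''
  13  s[16:],s[11:]  2  'ca'
  14  s[11:],s[8:]  2  'ca'
  15  s[8:],s[4:]  1  'c'
  16  s[4:],s[15:]  1  'c'
  17  s[15:],s[10:]  3  'cca'

n(n+1)/2 = 18·19/2 = 171
Σ LCP = 0 + 1 + 2 + 1 + 2 + 1 + 2 + 2 + 0 + 2 + 1 + 1 + 0 + 2 + 2 + 1 + 1 + 3 = 24
distinct = 171 − 24 = 147

147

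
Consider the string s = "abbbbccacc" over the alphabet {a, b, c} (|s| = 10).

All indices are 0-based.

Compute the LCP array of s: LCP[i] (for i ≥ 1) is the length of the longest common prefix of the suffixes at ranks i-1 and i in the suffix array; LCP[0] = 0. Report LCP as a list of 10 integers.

rank→(start, suffix):
  0 → (0, 'abbbbccacc')
  1 → (7, 'acc')
  2 → (1, 'bbbbccacc')
  3 → (2, 'bbbccacc')
  4 → (3, 'bbccacc')
  5 → (4, 'bccacc')
  6 → (9, 'c')
  7 → (6, 'cacc')
  8 → (8, 'cc')
  9 → (5, 'ccacc')

SA = [0, 7, 1, 2, 3, 4, 9, 6, 8, 5]
i: (SA[i-1],SA[i]) lcp shared
  1: (0,7) 1 'a'
  2: (7,1) 0 ''
  3: (1,2) 3 'bbb'
  4: (2,3) 2 'bb'
  5: (3,4) 1 'b'
  6: (4,9) 0 ''
  7: (9,6) 1 'c'
  8: (6,8) 1 'c'
  9: (8,5) 2 'cc'

[0, 1, 0, 3, 2, 1, 0, 1, 1, 2]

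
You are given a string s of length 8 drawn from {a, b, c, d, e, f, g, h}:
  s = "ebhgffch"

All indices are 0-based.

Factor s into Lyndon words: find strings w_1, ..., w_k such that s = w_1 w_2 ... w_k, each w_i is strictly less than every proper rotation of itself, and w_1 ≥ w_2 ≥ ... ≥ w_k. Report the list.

emit factor 1: 'e' (i=0, period=1)
emit factor 2: 'bhgffch' (i=1, period=7)

["e", "bhgffch"]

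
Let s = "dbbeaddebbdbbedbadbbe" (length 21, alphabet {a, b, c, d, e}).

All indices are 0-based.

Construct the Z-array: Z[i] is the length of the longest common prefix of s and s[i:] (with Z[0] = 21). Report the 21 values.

[21, 0, 0, 0, 0, 1, 1, 0, 0, 0, 4, 0, 0, 0, 2, 0, 0, 4, 0, 0, 0]

Z[0]=21
i=1: fresh scan; Z[1]=0
i=2: fresh scan; Z[2]=0
i=3: fresh scan; Z[3]=0
i=4: fresh scan; Z[4]=0
i=5: fresh scan; Z[5]=1 grow→box=[5,6)
i=6: fresh scan; Z[6]=1 grow→box=[6,7)
i=7: fresh scan; Z[7]=0
i=8: fresh scan; Z[8]=0
i=9: fresh scan; Z[9]=0
i=10: fresh scan; Z[10]=4 grow→box=[10,14)
i=11: min(r-i=3, Z[1]=0)=0; Z[11]=0
i=12: min(r-i=2, Z[2]=0)=0; Z[12]=0
i=13: min(r-i=1, Z[3]=0)=0; Z[13]=0
i=14: fresh scan; Z[14]=2 grow→box=[14,16)
i=15: min(r-i=1, Z[1]=0)=0; Z[15]=0
i=16: fresh scan; Z[16]=0
i=17: fresh scan; Z[17]=4 grow→box=[17,21)
i=18: min(r-i=3, Z[1]=0)=0; Z[18]=0
i=19: min(r-i=2, Z[2]=0)=0; Z[19]=0
i=20: min(r-i=1, Z[3]=0)=0; Z[20]=0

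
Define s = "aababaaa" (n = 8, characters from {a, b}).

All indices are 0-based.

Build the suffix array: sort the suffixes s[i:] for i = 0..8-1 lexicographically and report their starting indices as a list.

[7, 6, 5, 0, 3, 1, 4, 2]

rank | idx | suffix
   0 |   7 | a
   1 |   6 | aa
   2 |   5 | aaa
   3 |   0 | aababaaa
   4 |   3 | abaaa
   5 |   1 | ababaaa
   6 |   4 | baaa
   7 |   2 | babaaa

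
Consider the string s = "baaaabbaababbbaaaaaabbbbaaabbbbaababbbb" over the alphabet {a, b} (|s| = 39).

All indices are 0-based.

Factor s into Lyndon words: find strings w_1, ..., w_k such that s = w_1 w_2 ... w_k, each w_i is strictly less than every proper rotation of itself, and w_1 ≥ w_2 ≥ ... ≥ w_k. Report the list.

emit factor 1: 'b' (i=0, period=1)
emit factor 2: 'aaaabbaababbb' (i=1, period=13)
emit factor 3: 'aaaaaabbbbaaabbbbaababbbb' (i=14, period=25)

["b", "aaaabbaababbb", "aaaaaabbbbaaabbbbaababbbb"]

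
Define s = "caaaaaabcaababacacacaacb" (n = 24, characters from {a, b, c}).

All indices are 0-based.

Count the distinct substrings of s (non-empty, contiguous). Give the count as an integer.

247

rank→(start, suffix):
  0 → (1, 'aaaaaabcaababacacacaacb')
  1 → (2, 'aaaaabcaababacacacaacb')
  2 → (3, 'aaaabcaababacacacaacb')
  3 → (4, 'aaabcaababacacacaacb')
  4 → (9, 'aababacacacaacb')
  5 → (5, 'aabcaababacacacaacb')
  6 → (20, 'aacb')
  7 → (10, 'ababacacacaacb')
  8 → (12, 'abacacacaacb')
  9 → (6, 'abcaababacacacaacb')
  10 → (18, 'acaacb')
  11 → (16, 'acacaacb')
  12 → (14, 'acacacaacb')
  13 → (21, 'acb')
  14 → (23, 'b')
  15 → (11, 'babacacacaacb')
  16 → (13, 'bacacacaacb')
  17 → (7, 'bcaababacacacaacb')
  18 → (0, 'caaaaaabcaababacacacaacb')
  19 → (8, 'caababacacacaacb')
  20 → (19, 'caacb')
  21 → (17, 'cacaacb')
  22 → (15, 'cacacaacb')
  23 → (22, 'cb')

SA = [1, 2, 3, 4, 9, 5, 20, 10, 12, 6, 18, 16, 14, 21, 23, 11, 13, 7, 0, 8, 19, 17, 15, 22]
i: (SA[i-1],SA[i]) lcp shared
  1: (1,2) 5 'aaaaa'
  2: (2,3) 4 'aaaa'
  3: (3,4) 3 'aaa'
  4: (4,9) 2 'aa'
  5: (9,5) 3 'aab'
  6: (5,20) 2 'aa'
  7: (20,10) 1 'a'
  8: (10,12) 3 'aba'
  9: (12,6) 2 'ab'
  10: (6,18) 1 'a'
  11: (18,16) 3 'aca'
  12: (16,14) 5 'acaca'
  13: (14,21) 2 'ac'
  14: (21,23) 0 ''
  15: (23,11) 1 'b'
  16: (11,13) 2 'ba'
  17: (13,7) 1 'b'
  18: (7,0) 0 ''
  19: (0,8) 3 'caa'
  20: (8,19) 3 'caa'
  21: (19,17) 2 'ca'
  22: (17,15) 4 'caca'
  23: (15,22) 1 'c'

n(n+1)/2 = 24·25/2 = 300
Σ LCP = 0 + 5 + 4 + 3 + 2 + 3 + 2 + 1 + 3 + 2 + 1 + 3 + 5 + 2 + 0 + 1 + 2 + 1 + 0 + 3 + 3 + 2 + 4 + 1 = 53
distinct = 300 − 53 = 247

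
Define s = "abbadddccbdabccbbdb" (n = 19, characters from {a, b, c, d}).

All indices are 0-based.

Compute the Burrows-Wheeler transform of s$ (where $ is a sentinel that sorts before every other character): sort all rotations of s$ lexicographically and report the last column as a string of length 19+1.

b$dbdbacacbccbdbbdda

rank  rotation              last
    0  $abbadddccbdabccbbdb  b
    1  abbadddccbdabccbbdb$  $
    2  abccbbdb$abbadddccbd  d
    3  adddccbdabccbbdb$abb  b
    4  b$abbadddccbdabccbbd  d
    5  badddccbdabccbbdb$ab  b
    6  bbadddccbdabccbbdb$a  a
    7  bbdb$abbadddccbdabcc  c
    8  bccbbdb$abbadddccbda  a
    9  bdabccbbdb$abbadddcc  c
   10  bdb$abbadddccbdabccb  b
   11  cbbdb$abbadddccbdabc  c
   12  cbdabccbbdb$abbadddc  c
   13  ccbbdb$abbadddccbdab  b
   14  ccbdabccbbdb$abbaddd  d
   15  dabccbbdb$abbadddccb  b
   16  db$abbadddccbdabccbb  b
   17  dccbdabccbbdb$abbadd  d
   18  ddccbdabccbbdb$abbad  d
   19  dddccbdabccbbdb$abba  a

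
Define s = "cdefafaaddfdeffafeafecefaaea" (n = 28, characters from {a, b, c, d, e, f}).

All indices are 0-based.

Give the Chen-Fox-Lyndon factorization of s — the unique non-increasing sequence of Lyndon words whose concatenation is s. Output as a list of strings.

emit factor 1: 'cdef' (i=0, period=4)
emit factor 2: 'af' (i=4, period=2)
emit factor 3: 'aaddfdeffafeafecefaae' (i=6, period=21)
emit factor 4: 'a' (i=27, period=1)

["cdef", "af", "aaddfdeffafeafecefaae", "a"]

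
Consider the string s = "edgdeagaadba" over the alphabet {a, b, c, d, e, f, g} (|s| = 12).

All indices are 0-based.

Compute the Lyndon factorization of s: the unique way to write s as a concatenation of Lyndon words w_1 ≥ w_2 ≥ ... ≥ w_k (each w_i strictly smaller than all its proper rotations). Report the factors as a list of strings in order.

emit factor 1: 'e' (i=0, period=1)
emit factor 2: 'dg' (i=1, period=2)
emit factor 3: 'de' (i=3, period=2)
emit factor 4: 'ag' (i=5, period=2)
emit factor 5: 'aadb' (i=7, period=4)
emit factor 6: 'a' (i=11, period=1)

["e", "dg", "de", "ag", "aadb", "a"]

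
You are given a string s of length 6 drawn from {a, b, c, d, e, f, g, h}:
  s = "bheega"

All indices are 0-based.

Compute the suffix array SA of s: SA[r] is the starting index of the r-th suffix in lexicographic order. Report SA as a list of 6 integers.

rank | idx | suffix
   0 |   5 | a
   1 |   0 | bheega
   2 |   2 | eega
   3 |   3 | ega
   4 |   4 | ga
   5 |   1 | heega

[5, 0, 2, 3, 4, 1]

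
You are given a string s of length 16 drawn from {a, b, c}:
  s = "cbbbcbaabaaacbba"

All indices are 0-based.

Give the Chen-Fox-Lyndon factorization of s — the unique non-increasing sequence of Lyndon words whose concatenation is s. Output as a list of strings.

["c", "bbbc", "b", "aab", "aaacbb", "a"]

emit factor 1: 'c' (i=0, period=1)
emit factor 2: 'bbbc' (i=1, period=4)
emit factor 3: 'b' (i=5, period=1)
emit factor 4: 'aab' (i=6, period=3)
emit factor 5: 'aaacbb' (i=9, period=6)
emit factor 6: 'a' (i=15, period=1)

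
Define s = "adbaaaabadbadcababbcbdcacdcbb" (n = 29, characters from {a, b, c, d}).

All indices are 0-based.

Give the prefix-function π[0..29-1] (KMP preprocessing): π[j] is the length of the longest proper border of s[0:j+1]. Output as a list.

π[0] = 0
j=1 s[j]='d': π[1]=0 (border '')
j=2 s[j]='b': π[2]=0 (border '')
j=3 s[j]='a': π[3]=1 (border 'a')
j=4 s[j]='a': k: 1→0; π[4]=1 (border 'a')
j=5 s[j]='a': k: 1→0; π[5]=1 (border 'a')
j=6 s[j]='a': k: 1→0; π[6]=1 (border 'a')
j=7 s[j]='b': k: 1→0; π[7]=0 (border '')
j=8 s[j]='a': π[8]=1 (border 'a')
j=9 s[j]='d': π[9]=2 (border 'ad')
j=10 s[j]='b': π[10]=3 (border 'adb')
j=11 s[j]='a': π[11]=4 (border 'adba')
j=12 s[j]='d': k: 4→1; π[12]=2 (border 'ad')
j=13 s[j]='c': k: 2→0; π[13]=0 (border '')
j=14 s[j]='a': π[14]=1 (border 'a')
j=15 s[j]='b': k: 1→0; π[15]=0 (border '')
j=16 s[j]='a': π[16]=1 (border 'a')
j=17 s[j]='b': k: 1→0; π[17]=0 (border '')
j=18 s[j]='b': π[18]=0 (border '')
j=19 s[j]='c': π[19]=0 (border '')
j=20 s[j]='b': π[20]=0 (border '')
j=21 s[j]='d': π[21]=0 (border '')
j=22 s[j]='c': π[22]=0 (border '')
j=23 s[j]='a': π[23]=1 (border 'a')
j=24 s[j]='c': k: 1→0; π[24]=0 (border '')
j=25 s[j]='d': π[25]=0 (border '')
j=26 s[j]='c': π[26]=0 (border '')
j=27 s[j]='b': π[27]=0 (border '')
j=28 s[j]='b': π[28]=0 (border '')

[0, 0, 0, 1, 1, 1, 1, 0, 1, 2, 3, 4, 2, 0, 1, 0, 1, 0, 0, 0, 0, 0, 0, 1, 0, 0, 0, 0, 0]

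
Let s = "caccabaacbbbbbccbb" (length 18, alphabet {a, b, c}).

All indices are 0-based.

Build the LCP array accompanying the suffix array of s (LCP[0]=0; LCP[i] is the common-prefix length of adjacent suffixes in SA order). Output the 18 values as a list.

rank→(start, suffix):
  0 → (6, 'aacbbbbbccbb')
  1 → (4, 'abaacbbbbbccbb')
  2 → (7, 'acbbbbbccbb')
  3 → (1, 'accabaacbbbbbccbb')
  4 → (17, 'b')
  5 → (5, 'baacbbbbbccbb')
  6 → (16, 'bb')
  7 → (9, 'bbbbbccbb')
  8 → (10, 'bbbbccbb')
  9 → (11, 'bbbccbb')
  10 → (12, 'bbccbb')
  11 → (13, 'bccbb')
  12 → (3, 'cabaacbbbbbccbb')
  13 → (0, 'caccabaacbbbbbccbb')
  14 → (15, 'cbb')
  15 → (8, 'cbbbbbccbb')
  16 → (2, 'ccabaacbbbbbccbb')
  17 → (14, 'ccbb')

SA = [6, 4, 7, 1, 17, 5, 16, 9, 10, 11, 12, 13, 3, 0, 15, 8, 2, 14]
rank  pair      lcp
   1  s[6:],s[4:]  1  'a'
   2  s[4:],s[7:]  1  'a'
   3  s[7:],s[1:]  2  'ac'
   4  s[1:],s[17:]  0  ''
   5  s[17:],s[5:]  1  'b'
   6  s[5:],s[16:]  1  'b'
   7  s[16:],s[9:]  2  'bb'
   8  s[9:],s[10:]  4  'bbbb'
   9  s[10:],s[11:]  3  'bbb'
  10  s[11:],s[12:]  2  'bb'
  11  s[12:],s[13:]  1  'b'
  12  s[13:],s[3:]  0  ''
  13  s[3:],s[0:]  2  'ca'
  14  s[0:],s[15:]  1  'c'
  15  s[15:],s[8:]  3  'cbb'
  16  s[8:],s[2:]  1  'c'
  17  s[2:],s[14:]  2  'cc'

[0, 1, 1, 2, 0, 1, 1, 2, 4, 3, 2, 1, 0, 2, 1, 3, 1, 2]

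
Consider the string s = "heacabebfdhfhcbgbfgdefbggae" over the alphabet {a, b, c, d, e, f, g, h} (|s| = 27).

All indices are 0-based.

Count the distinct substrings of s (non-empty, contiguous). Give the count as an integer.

sorted suffixes:
  #0 SA[0]=4  'abebfdhfhcbgbfgdefbggae'
  #1 SA[1]=2  'acabebfdhfhcbgbfgdefbggae'
  #2 SA[2]=25  'ae'
  #3 SA[3]=5  'bebfdhfhcbgbfgdefbggae'
  #4 SA[4]=7  'bfdhfhcbgbfgdefbggae'
  #5 SA[5]=16  'bfgdefbggae'
  #6 SA[6]=14  'bgbfgdefbggae'
  #7 SA[7]=22  'bggae'
  #8 SA[8]=3  'cabebfdhfhcbgbfgdefbggae'
  #9 SA[9]=13  'cbgbfgdefbggae'
  #10 SA[10]=19  'defbggae'
  #11 SA[11]=9  'dhfhcbgbfgdefbggae'
  #12 SA[12]=26  'e'
  #13 SA[13]=1  'eacabebfdhfhcbgbfgdefbggae'
  #14 SA[14]=6  'ebfdhfhcbgbfgdefbggae'
  #15 SA[15]=20  'efbggae'
  #16 SA[16]=21  'fbggae'
  #17 SA[17]=8  'fdhfhcbgbfgdefbggae'
  #18 SA[18]=17  'fgdefbggae'
  #19 SA[19]=11  'fhcbgbfgdefbggae'
  #20 SA[20]=24  'gae'
  #21 SA[21]=15  'gbfgdefbggae'
  #22 SA[22]=18  'gdefbggae'
  #23 SA[23]=23  'ggae'
  #24 SA[24]=12  'hcbgbfgdefbggae'
  #25 SA[25]=0  'heacabebfdhfhcbgbfgdefbggae'
  #26 SA[26]=10  'hfhcbgbfgdefbggae'

SA = [4, 2, 25, 5, 7, 16, 14, 22, 3, 13, 19, 9, 26, 1, 6, 20, 21, 8, 17, 11, 24, 15, 18, 23, 12, 0, 10]
[i] adj suffixes → lcp
  [1] 4/2 → 1 ('a')
  [2] 2/25 → 1 ('a')
  [3] 25/5 → 0 ('')
  [4] 5/7 → 1 ('b')
  [5] 7/16 → 2 ('bf')
  [6] 16/14 → 1 ('b')
  [7] 14/22 → 2 ('bg')
  [8] 22/3 → 0 ('')
  [9] 3/13 → 1 ('c')
  [10] 13/19 → 0 ('')
  [11] 19/9 → 1 ('d')
  [12] 9/26 → 0 ('')
  [13] 26/1 → 1 ('e')
  [14] 1/6 → 1 ('e')
  [15] 6/20 → 1 ('e')
  [16] 20/21 → 0 ('')
  [17] 21/8 → 1 ('f')
  [18] 8/17 → 1 ('f')
  [19] 17/11 → 1 ('f')
  [20] 11/24 → 0 ('')
  [21] 24/15 → 1 ('g')
  [22] 15/18 → 1 ('g')
  [23] 18/23 → 1 ('g')
  [24] 23/12 → 0 ('')
  [25] 12/0 → 1 ('h')
  [26] 0/10 → 1 ('h')

n(n+1)/2 = 27·28/2 = 378
Σ LCP = 0 + 1 + 1 + 0 + 1 + 2 + 1 + 2 + 0 + 1 + 0 + 1 + 0 + 1 + 1 + 1 + 0 + 1 + 1 + 1 + 0 + 1 + 1 + 1 + 0 + 1 + 1 = 21
distinct = 378 − 21 = 357

357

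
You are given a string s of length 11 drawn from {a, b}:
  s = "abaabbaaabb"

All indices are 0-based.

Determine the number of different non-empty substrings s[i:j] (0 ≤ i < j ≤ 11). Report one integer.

47

sorted suffixes:
  #0 SA[0]=6  'aaabb'
  #1 SA[1]=7  'aabb'
  #2 SA[2]=2  'aabbaaabb'
  #3 SA[3]=0  'abaabbaaabb'
  #4 SA[4]=8  'abb'
  #5 SA[5]=3  'abbaaabb'
  #6 SA[6]=10  'b'
  #7 SA[7]=5  'baaabb'
  #8 SA[8]=1  'baabbaaabb'
  #9 SA[9]=9  'bb'
  #10 SA[10]=4  'bbaaabb'

SA = [6, 7, 2, 0, 8, 3, 10, 5, 1, 9, 4]
rank  pair      lcp
   1  s[6:],s[7:]  2  'aa'
   2  s[7:],s[2:]  4  'aabb'
   3  s[2:],s[0:]  1  'a'
   4  s[0:],s[8:]  2  'ab'
   5  s[8:],s[3:]  3  'abb'
   6  s[3:],s[10:]  0  ''
   7  s[10:],s[5:]  1  'b'
   8  s[5:],s[1:]  3  'baa'
   9  s[1:],s[9:]  1  'b'
  10  s[9:],s[4:]  2  'bb'

n(n+1)/2 = 11·12/2 = 66
Σ LCP = 0 + 2 + 4 + 1 + 2 + 3 + 0 + 1 + 3 + 1 + 2 = 19
distinct = 66 − 19 = 47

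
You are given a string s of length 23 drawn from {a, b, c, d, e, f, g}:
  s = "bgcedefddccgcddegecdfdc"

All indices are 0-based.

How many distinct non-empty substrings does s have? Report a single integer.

sorted suffixes:
  #0 SA[0]=0  'bgcedefddccgcddegecdfdc'
  #1 SA[1]=22  'c'
  #2 SA[2]=9  'ccgcddegecdfdc'
  #3 SA[3]=12  'cddegecdfdc'
  #4 SA[4]=18  'cdfdc'
  #5 SA[5]=2  'cedefddccgcddegecdfdc'
  #6 SA[6]=10  'cgcddegecdfdc'
  #7 SA[7]=21  'dc'
  #8 SA[8]=8  'dccgcddegecdfdc'
  #9 SA[9]=7  'ddccgcddegecdfdc'
  #10 SA[10]=13  'ddegecdfdc'
  #11 SA[11]=4  'defddccgcddegecdfdc'
  #12 SA[12]=14  'degecdfdc'
  #13 SA[13]=19  'dfdc'
  #14 SA[14]=17  'ecdfdc'
  #15 SA[15]=3  'edefddccgcddegecdfdc'
  #16 SA[16]=5  'efddccgcddegecdfdc'
  #17 SA[17]=15  'egecdfdc'
  #18 SA[18]=20  'fdc'
  #19 SA[19]=6  'fddccgcddegecdfdc'
  #20 SA[20]=11  'gcddegecdfdc'
  #21 SA[21]=1  'gcedefddccgcddegecdfdc'
  #22 SA[22]=16  'gecdfdc'

SA = [0, 22, 9, 12, 18, 2, 10, 21, 8, 7, 13, 4, 14, 19, 17, 3, 5, 15, 20, 6, 11, 1, 16]
i: (SA[i-1],SA[i]) lcp shared
  1: (0,22) 0 ''
  2: (22,9) 1 'c'
  3: (9,12) 1 'c'
  4: (12,18) 2 'cd'
  5: (18,2) 1 'c'
  6: (2,10) 1 'c'
  7: (10,21) 0 ''
  8: (21,8) 2 'dc'
  9: (8,7) 1 'd'
  10: (7,13) 2 'dd'
  11: (13,4) 1 'd'
  12: (4,14) 2 'de'
  13: (14,19) 1 'd'
  14: (19,17) 0 ''
  15: (17,3) 1 'e'
  16: (3,5) 1 'e'
  17: (5,15) 1 'e'
  18: (15,20) 0 ''
  19: (20,6) 2 'fd'
  20: (6,11) 0 ''
  21: (11,1) 2 'gc'
  22: (1,16) 1 'g'

n(n+1)/2 = 23·24/2 = 276
Σ LCP = 0 + 0 + 1 + 1 + 2 + 1 + 1 + 0 + 2 + 1 + 2 + 1 + 2 + 1 + 0 + 1 + 1 + 1 + 0 + 2 + 0 + 2 + 1 = 23
distinct = 276 − 23 = 253

253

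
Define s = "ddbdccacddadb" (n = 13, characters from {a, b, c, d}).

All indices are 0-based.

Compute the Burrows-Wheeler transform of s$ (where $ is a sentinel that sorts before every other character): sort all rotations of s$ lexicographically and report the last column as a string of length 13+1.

bcdddcdadadbc$

rank  rotation        last
    0  $ddbdccacddadb  b
    1  acddadb$ddbdcc  c
    2  adb$ddbdccacdd  d
    3  b$ddbdccacddad  d
    4  bdccacddadb$dd  d
    5  cacddadb$ddbdc  c
    6  ccacddadb$ddbd  d
    7  cddadb$ddbdcca  a
    8  dadb$ddbdccacd  d
    9  db$ddbdccacdda  a
   10  dbdccacddadb$d  d
   11  dccacddadb$ddb  b
   12  ddadb$ddbdccac  c
   13  ddbdccacddadb$  $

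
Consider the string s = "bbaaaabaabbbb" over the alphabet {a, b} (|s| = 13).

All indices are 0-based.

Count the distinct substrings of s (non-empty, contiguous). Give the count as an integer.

68

sorted suffixes:
  #0 SA[0]=2  'aaaabaabbbb'
  #1 SA[1]=3  'aaabaabbbb'
  #2 SA[2]=4  'aabaabbbb'
  #3 SA[3]=7  'aabbbb'
  #4 SA[4]=5  'abaabbbb'
  #5 SA[5]=8  'abbbb'
  #6 SA[6]=12  'b'
  #7 SA[7]=1  'baaaabaabbbb'
  #8 SA[8]=6  'baabbbb'
  #9 SA[9]=11  'bb'
  #10 SA[10]=0  'bbaaaabaabbbb'
  #11 SA[11]=10  'bbb'
  #12 SA[12]=9  'bbbb'

SA = [2, 3, 4, 7, 5, 8, 12, 1, 6, 11, 0, 10, 9]
rank  pair      lcp
   1  s[2:],s[3:]  3  'aaa'
   2  s[3:],s[4:]  2  'aa'
   3  s[4:],s[7:]  3  'aab'
   4  s[7:],s[5:]  1  'a'
   5  s[5:],s[8:]  2  'ab'
   6  s[8:],s[12:]  0  ''
   7  s[12:],s[1:]  1  'b'
   8  s[1:],s[6:]  3  'baa'
   9  s[6:],s[11:]  1  'b'
  10  s[11:],s[0:]  2  'bb'
  11  s[0:],s[10:]  2  'bb'
  12  s[10:],s[9:]  3  'bbb'

n(n+1)/2 = 13·14/2 = 91
Σ LCP = 0 + 3 + 2 + 3 + 1 + 2 + 0 + 1 + 3 + 1 + 2 + 2 + 3 = 23
distinct = 91 − 23 = 68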